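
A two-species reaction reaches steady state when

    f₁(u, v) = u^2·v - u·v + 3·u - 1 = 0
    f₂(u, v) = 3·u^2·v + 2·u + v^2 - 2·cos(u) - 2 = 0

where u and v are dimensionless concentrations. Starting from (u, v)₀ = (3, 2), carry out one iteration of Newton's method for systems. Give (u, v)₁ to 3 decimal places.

(1.638, 1.619)

At (3, 2): F = (20.000, 63.97998).
Jacobian J = [[2·u·v - v + 3, u^2 - u], [6·u·v + 2·sin(u) + 2, 3·u^2 + 2·v]].
At the point, J = [[13.000, 6.000], [38.28224, 31.000]] (det J = 173.30656).
Solving J·Δ = −F gives Δ = (-1.362, -0.381).
Then the next iterate is (u, v)₁ = (1.638, 1.619).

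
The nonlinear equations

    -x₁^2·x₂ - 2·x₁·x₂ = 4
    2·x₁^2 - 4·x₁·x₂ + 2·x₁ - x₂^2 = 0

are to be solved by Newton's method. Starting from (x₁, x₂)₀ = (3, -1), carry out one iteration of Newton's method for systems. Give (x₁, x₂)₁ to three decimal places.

At (3, -1): F = (11.000, 35.000).
Jacobian J = [[-2·x₁·x₂ - 2·x₂, -x₁^2 - 2·x₁], [4·x₁ - 4·x₂ + 2, -4·x₁ - 2·x₂]].
At the point, J = [[8.000, -15.000], [18.000, -10.000]] (det J = 190.000).
Solving J·Δ = −F gives Δ = (-2.184, -0.432).
Then the next iterate is (x₁, x₂)₁ = (0.816, -1.432).

(0.816, -1.432)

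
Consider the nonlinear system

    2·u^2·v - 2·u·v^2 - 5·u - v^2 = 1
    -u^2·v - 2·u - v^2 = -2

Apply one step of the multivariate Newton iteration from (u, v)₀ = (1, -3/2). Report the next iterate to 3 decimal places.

(0.446, -0.848)

At (1, -3/2): F = (-15.750, -0.750).
Jacobian J = [[4·u·v - 2·v^2 - 5, 2·u^2 - 4·u·v - 2·v], [-2·u·v - 2, -u^2 - 2·v]].
At the point, J = [[-15.500, 11.000], [1.000, 2.000]] (det J = -42.000).
Solving J·Δ = −F gives Δ = (-0.554, 0.652).
Then the next iterate is (u, v)₁ = (0.446, -0.848).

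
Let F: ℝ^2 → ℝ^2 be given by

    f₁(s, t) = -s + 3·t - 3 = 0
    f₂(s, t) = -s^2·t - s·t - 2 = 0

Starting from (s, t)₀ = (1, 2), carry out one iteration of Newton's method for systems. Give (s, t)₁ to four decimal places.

(0.3000, 1.1000)

At (1, 2): F = (2.0000, -6.0000).
Jacobian J = [[-1, 3], [-2·s·t - t, -s^2 - s]].
At the point, J = [[-1.0000, 3.0000], [-6.0000, -2.0000]] (det J = 20.0000).
Solving J·Δ = −F gives Δ = (-0.7000, -0.9000).
Then the next iterate is (s, t)₁ = (0.3000, 1.1000).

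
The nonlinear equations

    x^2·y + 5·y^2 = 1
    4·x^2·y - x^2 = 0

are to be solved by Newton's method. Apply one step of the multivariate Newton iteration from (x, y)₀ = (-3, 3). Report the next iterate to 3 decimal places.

(-2.322, 1.492)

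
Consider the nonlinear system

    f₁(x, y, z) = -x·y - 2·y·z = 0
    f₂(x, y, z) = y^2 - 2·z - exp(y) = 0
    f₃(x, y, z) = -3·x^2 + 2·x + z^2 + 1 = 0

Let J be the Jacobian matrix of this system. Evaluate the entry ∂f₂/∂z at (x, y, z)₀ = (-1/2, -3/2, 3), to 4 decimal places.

∂f₂/∂z = -2.
At (-1/2, -3/2, 3) this is -2.0000.

-2.0000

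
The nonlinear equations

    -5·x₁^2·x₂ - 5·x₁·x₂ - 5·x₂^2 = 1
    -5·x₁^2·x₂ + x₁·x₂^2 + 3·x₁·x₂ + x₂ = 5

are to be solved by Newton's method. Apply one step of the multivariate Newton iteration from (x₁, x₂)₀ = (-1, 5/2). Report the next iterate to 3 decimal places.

At (-1, 5/2): F = (-32.250, -28.750).
Jacobian J = [[-10·x₁·x₂ - 5·x₂, -5·x₁^2 - 5·x₁ - 10·x₂], [-10·x₁·x₂ + x₂^2 + 3·x₂, -5·x₁^2 + 2·x₁·x₂ + 3·x₁ + 1]].
At the point, J = [[12.500, -25.000], [38.750, -12.000]] (det J = 818.750).
Solving J·Δ = −F gives Δ = (0.405, -1.087).
Then the next iterate is (x₁, x₂)₁ = (-0.595, 1.413).

(-0.595, 1.413)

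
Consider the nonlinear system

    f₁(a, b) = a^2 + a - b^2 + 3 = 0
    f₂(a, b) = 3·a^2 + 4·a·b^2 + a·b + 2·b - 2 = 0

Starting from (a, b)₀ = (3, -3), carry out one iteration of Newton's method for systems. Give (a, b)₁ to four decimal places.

At (3, -3): F = (6.0000, 118.0000).
Jacobian J = [[2·a + 1, -2·b], [6·a + 4·b^2 + b, 8·a·b + a + 2]].
At the point, J = [[7.0000, 6.0000], [51.0000, -67.0000]] (det J = -775.0000).
Solving J·Δ = −F gives Δ = (-1.4323, 0.6710).
Then the next iterate is (a, b)₁ = (1.5677, -2.3290).

(1.5677, -2.3290)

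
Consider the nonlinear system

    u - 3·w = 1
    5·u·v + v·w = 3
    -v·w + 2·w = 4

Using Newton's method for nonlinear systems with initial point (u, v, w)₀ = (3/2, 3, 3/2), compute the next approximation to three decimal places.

(1.857, 0.143, 0.286)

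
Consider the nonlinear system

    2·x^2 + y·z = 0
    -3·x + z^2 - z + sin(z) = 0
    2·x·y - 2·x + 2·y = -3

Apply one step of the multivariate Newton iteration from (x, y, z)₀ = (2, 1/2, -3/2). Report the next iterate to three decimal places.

(1.004, 0.001, -1.566)

At (2, 1/2, -3/2): F = (7.250, -3.24749, 2.000).
Jacobian J = [[4·x, z, y], [-3, 0, 2·z + cos(z) - 1], [2·y - 2, 2·x + 2, 0]].
At the point, J = [[8.000, -1.500, 0.500], [-3.000, 0.000, -3.92926], [-1.000, 6.000, 0.000]] (det J = 173.71072).
Solving J·Δ = −F gives Δ = (-0.996, -0.499, -0.066).
Then the next iterate is (x, y, z)₁ = (1.004, 0.001, -1.566).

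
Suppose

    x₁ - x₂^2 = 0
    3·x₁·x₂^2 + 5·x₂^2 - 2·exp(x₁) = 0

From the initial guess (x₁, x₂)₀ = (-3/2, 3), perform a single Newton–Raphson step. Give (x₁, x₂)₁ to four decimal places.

(-1.4558, 1.2574)

At (-3/2, 3): F = (-10.5000, 4.053740).
Jacobian J = [[1, -2·x₂], [3·x₂^2 - 2·exp(x₁), 6·x₁·x₂ + 10·x₂]].
At the point, J = [[1.0000, -6.0000], [26.553740, 3.0000]] (det J = 162.322438).
Solving J·Δ = −F gives Δ = (0.0442, -1.7426).
Then the next iterate is (x₁, x₂)₁ = (-1.4558, 1.2574).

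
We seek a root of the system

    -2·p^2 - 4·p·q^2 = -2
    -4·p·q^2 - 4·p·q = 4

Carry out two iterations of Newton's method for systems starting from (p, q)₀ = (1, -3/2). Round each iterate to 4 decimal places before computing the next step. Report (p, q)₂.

(2.7913, 1.6950)

At (1, -3/2): F = (-9.0000, -7.0000).
Jacobian J = [[-4·p - 4·q^2, -8·p·q], [-4·q^2 - 4·q, -8·p·q - 4·p]].
At the point, J = [[-13.0000, 12.0000], [-3.0000, 8.0000]] (det J = -68.0000).
Solving J·Δ = −F gives Δ = (0.1765, 0.9412).
Then the next iterate is (p, q)₁ = (1.1765, -0.5588).
Round to (1.1765, -0.5588) and repeat: F = (-2.237788, -2.839771), J = [[-5.955030, 5.259426], [0.986170, 0.553426]].
Δ = (1.6148, 2.2538), so (p, q)₂ = (2.7913, 1.6950).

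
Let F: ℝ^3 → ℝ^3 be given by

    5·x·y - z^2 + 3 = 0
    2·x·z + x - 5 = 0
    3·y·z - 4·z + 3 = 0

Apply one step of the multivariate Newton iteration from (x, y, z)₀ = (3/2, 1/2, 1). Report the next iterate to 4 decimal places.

At (3/2, 1/2, 1): F = (5.7500, -0.5000, 0.5000).
Jacobian J = [[5·y, 5·x, -2·z], [2·z + 1, 0, 2·x], [0, 3·z, 3·y - 4]].
At the point, J = [[2.5000, 7.5000, -2.0000], [3.0000, 0.0000, 3.0000], [0.0000, 3.0000, -2.5000]] (det J = 15.7500).
Solving J·Δ = −F gives Δ = (2.9762, -2.5079, -2.8095).
Then the next iterate is (x, y, z)₁ = (4.4762, -2.0079, -1.8095).

(4.4762, -2.0079, -1.8095)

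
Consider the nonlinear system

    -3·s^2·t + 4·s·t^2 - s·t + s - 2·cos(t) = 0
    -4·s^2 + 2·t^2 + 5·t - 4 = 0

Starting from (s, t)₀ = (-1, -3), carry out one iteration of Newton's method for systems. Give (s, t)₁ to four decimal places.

(-0.0489, -2.6273)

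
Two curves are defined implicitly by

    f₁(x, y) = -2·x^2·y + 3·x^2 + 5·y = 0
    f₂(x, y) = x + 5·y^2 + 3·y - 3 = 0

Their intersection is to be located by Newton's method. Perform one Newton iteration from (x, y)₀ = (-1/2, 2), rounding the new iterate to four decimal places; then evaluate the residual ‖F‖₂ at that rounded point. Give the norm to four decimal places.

At (-1/2, 2): F = (9.7500, 22.5000).
Jacobian J = [[-4·x·y + 6·x, -2·x^2 + 5], [1, 10·y + 3]].
At the point, J = [[1.0000, 4.5000], [1.0000, 23.0000]] (det J = 18.5000).
Solving J·Δ = −F gives Δ = (-6.6486, -0.6892).
Then the next iterate is (x, y)₁ = (-7.1486, 1.3108).
Re-evaluating at (-7.1486, 1.3108): F = (25.891179, 2.374783), so ‖F‖₂ = 25.9999.

25.9999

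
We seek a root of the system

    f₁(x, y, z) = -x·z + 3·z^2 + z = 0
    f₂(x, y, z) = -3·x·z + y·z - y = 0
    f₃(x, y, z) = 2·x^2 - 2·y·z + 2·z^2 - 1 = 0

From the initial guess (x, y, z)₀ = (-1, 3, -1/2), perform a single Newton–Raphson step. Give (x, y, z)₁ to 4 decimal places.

At (-1, 3, -1/2): F = (-0.2500, -6.0000, 4.5000).
Jacobian J = [[-z, 0, -x + 6·z + 1], [-3·z, z - 1, -3·x + y], [4·x, -2·z, -2·y + 4·z]].
At the point, J = [[0.5000, 0.0000, -1.0000], [1.5000, -1.5000, 6.0000], [-4.0000, 1.0000, -8.0000]] (det J = 7.5000).
Solving J·Δ = −F gives Δ = (0.3000, -4.1000, -0.1000).
Then the next iterate is (x, y, z)₁ = (-0.7000, -1.1000, -0.6000).

(-0.7000, -1.1000, -0.6000)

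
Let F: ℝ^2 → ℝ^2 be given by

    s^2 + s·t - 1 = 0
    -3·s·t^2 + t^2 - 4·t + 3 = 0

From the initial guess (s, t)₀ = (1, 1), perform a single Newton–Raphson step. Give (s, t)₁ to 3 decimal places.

(0.762, 0.714)

At (1, 1): F = (1.000, -3.000).
Jacobian J = [[2·s + t, s], [-3·t^2, -6·s·t + 2·t - 4]].
At the point, J = [[3.000, 1.000], [-3.000, -8.000]] (det J = -21.000).
Solving J·Δ = −F gives Δ = (-0.238, -0.286).
Then the next iterate is (s, t)₁ = (0.762, 0.714).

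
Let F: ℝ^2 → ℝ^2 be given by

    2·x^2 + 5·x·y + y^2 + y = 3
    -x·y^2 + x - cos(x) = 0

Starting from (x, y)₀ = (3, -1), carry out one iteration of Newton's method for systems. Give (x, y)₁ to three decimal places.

(3.346, -1.173)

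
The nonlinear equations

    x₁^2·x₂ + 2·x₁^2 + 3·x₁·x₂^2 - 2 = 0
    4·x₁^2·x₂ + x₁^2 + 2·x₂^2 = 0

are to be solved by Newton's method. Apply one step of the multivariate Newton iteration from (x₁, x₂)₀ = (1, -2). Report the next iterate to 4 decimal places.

At (1, -2): F = (10.0000, 1.0000).
Jacobian J = [[2·x₁·x₂ + 4·x₁ + 3·x₂^2, x₁^2 + 6·x₁·x₂], [8·x₁·x₂ + 2·x₁, 4·x₁^2 + 4·x₂]].
At the point, J = [[12.0000, -11.0000], [-14.0000, -4.0000]] (det J = -202.0000).
Solving J·Δ = −F gives Δ = (-0.1436, 0.7525).
Then the next iterate is (x₁, x₂)₁ = (0.8564, -1.2475).

(0.8564, -1.2475)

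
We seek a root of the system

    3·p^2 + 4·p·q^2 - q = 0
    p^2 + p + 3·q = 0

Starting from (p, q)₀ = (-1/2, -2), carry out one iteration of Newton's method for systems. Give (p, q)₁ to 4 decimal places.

(-1.2179, 0.0833)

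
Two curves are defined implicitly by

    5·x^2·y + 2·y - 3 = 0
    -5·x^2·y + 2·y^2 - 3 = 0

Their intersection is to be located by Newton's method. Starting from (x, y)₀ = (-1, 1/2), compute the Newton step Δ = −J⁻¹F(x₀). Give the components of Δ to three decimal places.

At (-1, 1/2): F = (0.500, -5.000).
Jacobian J = [[10·x·y, 5·x^2 + 2], [-10·x·y, -5·x^2 + 4·y]].
At the point, J = [[-5.000, 7.000], [5.000, -3.000]] (det J = -20.000).
Solving J·Δ = −F gives Δ = (1.675, 1.125).

(1.675, 1.125)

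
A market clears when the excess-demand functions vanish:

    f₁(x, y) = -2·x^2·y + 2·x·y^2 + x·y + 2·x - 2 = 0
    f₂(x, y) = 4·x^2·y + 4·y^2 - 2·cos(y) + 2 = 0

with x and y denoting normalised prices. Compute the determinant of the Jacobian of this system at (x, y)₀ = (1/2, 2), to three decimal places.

118.549

J = [[-4·x·y + 2·y^2 + y + 2, -2·x^2 + 4·x·y + x], [8·x·y, 4·x^2 + 8·y + 2·sin(y)]].
At the point, J = [[8.000, 4.000], [8.000, 18.81859]].
det J = 118.549.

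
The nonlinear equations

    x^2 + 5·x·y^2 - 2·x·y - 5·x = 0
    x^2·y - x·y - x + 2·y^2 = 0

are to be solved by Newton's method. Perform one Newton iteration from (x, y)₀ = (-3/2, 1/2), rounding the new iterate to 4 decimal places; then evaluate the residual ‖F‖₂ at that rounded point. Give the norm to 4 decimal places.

At (-3/2, 1/2): F = (9.3750, 3.8750).
Jacobian J = [[2·x + 5·y^2 - 2·y - 5, 10·x·y - 2·x], [2·x·y - y - 1, x^2 - x + 4·y]].
At the point, J = [[-7.7500, -4.5000], [-3.0000, 5.7500]] (det J = -58.0625).
Solving J·Δ = −F gives Δ = (1.2287, -0.0328).
Then the next iterate is (x, y)₁ = (-0.2713, 0.4672).
Re-evaluating at (-0.2713, 0.4672): F = (1.387515, 0.868991), so ‖F‖₂ = 1.6372.

1.6372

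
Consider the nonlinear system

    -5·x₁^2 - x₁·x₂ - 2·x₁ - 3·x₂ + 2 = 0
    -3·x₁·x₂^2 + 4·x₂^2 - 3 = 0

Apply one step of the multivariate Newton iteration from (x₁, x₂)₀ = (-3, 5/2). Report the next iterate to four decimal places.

At (-3, 5/2): F = (-37.0000, 78.2500).
Jacobian J = [[-10·x₁ - x₂ - 2, -x₁ - 3], [-3·x₂^2, -6·x₁·x₂ + 8·x₂]].
At the point, J = [[25.5000, 0.0000], [-18.7500, 65.0000]] (det J = 1657.5000).
Solving J·Δ = −F gives Δ = (1.4510, -0.7853).
Then the next iterate is (x₁, x₂)₁ = (-1.5490, 1.7147).

(-1.5490, 1.7147)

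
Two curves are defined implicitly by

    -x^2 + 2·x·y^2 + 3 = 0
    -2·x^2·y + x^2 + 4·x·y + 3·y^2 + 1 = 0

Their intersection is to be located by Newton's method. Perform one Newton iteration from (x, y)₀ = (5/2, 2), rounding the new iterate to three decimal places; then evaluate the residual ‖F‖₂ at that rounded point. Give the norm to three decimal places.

6.359

At (5/2, 2): F = (16.750, 14.250).
Jacobian J = [[-2·x + 2·y^2, 4·x·y], [-4·x·y + 2·x + 4·y, -2·x^2 + 4·x + 6·y]].
At the point, J = [[3.000, 20.000], [-7.000, 9.500]] (det J = 168.500).
Solving J·Δ = −F gives Δ = (0.747, -0.950).
Then the next iterate is (x, y)₁ = (3.247, 1.050).
Re-evaluating at (3.247, 1.050): F = (-0.38337, 6.34759), so ‖F‖₂ = 6.359.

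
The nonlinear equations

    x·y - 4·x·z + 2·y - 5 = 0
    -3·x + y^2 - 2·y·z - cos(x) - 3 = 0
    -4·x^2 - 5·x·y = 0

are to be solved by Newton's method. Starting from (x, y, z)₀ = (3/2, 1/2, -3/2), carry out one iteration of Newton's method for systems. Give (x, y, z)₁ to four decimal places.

At (3/2, 1/2, -3/2): F = (5.7500, -5.820737, -12.7500).
Jacobian J = [[y - 4·z, x + 2, -4·x], [sin(x) - 3, 2·y - 2·z, -2·y], [-8·x - 5·y, -5·x, 0]].
At the point, J = [[6.5000, 3.5000, -6.0000], [-2.002505, 4.0000, -1.0000], [-14.5000, -7.5000, 0.0000]] (det J = -436.112726).
Solving J·Δ = −F gives Δ = (-1.2988, 0.8111, 0.0244).
Then the next iterate is (x, y, z)₁ = (0.2012, 1.3111, -1.4756).

(0.2012, 1.3111, -1.4756)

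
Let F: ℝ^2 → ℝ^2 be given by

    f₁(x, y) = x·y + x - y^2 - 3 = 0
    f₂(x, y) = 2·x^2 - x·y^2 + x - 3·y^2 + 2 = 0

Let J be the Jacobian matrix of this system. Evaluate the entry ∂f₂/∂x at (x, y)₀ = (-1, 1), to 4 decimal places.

∂f₂/∂x = 4·x - y^2 + 1.
At (-1, 1) this is -4.0000.

-4.0000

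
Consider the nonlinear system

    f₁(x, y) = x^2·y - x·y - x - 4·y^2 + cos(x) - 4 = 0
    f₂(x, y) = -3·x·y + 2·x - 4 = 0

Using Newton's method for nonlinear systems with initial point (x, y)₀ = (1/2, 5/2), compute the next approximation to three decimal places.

(-0.350, 1.118)

At (1/2, 5/2): F = (-29.24742, -6.750).
Jacobian J = [[2·x·y - y - sin(x) - 1, x^2 - x - 8·y], [-3·y + 2, -3·x]].
At the point, J = [[-1.47943, -20.250], [-5.500, -1.500]] (det J = -109.15586).
Solving J·Δ = −F gives Δ = (-0.850, -1.382).
Then the next iterate is (x, y)₁ = (-0.350, 1.118).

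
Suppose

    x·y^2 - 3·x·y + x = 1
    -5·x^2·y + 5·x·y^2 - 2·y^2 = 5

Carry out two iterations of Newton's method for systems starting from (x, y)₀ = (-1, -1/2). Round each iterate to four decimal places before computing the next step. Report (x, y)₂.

(1.5755, 1.7195)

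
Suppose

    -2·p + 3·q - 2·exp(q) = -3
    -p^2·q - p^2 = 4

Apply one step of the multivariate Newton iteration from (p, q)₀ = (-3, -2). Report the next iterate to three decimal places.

(-1.888, -2.185)

At (-3, -2): F = (2.72933, 5.000).
Jacobian J = [[-2, -2·exp(q) + 3], [-2·p·q - 2·p, -p^2]].
At the point, J = [[-2.000, 2.72933], [-6.000, -9.000]] (det J = 34.37598).
Solving J·Δ = −F gives Δ = (1.112, -0.185).
Then the next iterate is (p, q)₁ = (-1.888, -2.185).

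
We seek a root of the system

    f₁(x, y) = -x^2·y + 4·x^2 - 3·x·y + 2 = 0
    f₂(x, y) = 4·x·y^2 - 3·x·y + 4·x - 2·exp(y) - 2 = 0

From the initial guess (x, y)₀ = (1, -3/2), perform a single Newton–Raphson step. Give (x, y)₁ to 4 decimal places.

At (1, -3/2): F = (12.0000, 15.053740).
Jacobian J = [[-2·x·y + 8·x - 3·y, -x^2 - 3·x], [4·y^2 - 3·y + 4, 8·x·y - 3·x - 2·exp(y)]].
At the point, J = [[15.5000, -4.0000], [17.5000, -15.446260]] (det J = -169.417035).
Solving J·Δ = −F gives Δ = (-0.7387, 0.1377).
Then the next iterate is (x, y)₁ = (0.2613, -1.3623).

(0.2613, -1.3623)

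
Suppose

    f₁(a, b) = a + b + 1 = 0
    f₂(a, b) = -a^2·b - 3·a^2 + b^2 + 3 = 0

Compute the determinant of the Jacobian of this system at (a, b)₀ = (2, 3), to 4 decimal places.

26.0000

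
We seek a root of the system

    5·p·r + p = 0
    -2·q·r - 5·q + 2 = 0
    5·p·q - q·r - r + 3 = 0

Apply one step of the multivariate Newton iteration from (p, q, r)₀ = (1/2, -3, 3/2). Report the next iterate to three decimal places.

(0.380, -0.719, 0.208)

At (1/2, -3, 3/2): F = (4.250, 26.000, -1.500).
Jacobian J = [[5·r + 1, 0, 5·p], [0, -2·r - 5, -2·q], [5·q, 5·p - r, -q - 1]].
At the point, J = [[8.500, 0.000, 2.500], [0.000, -8.000, 6.000], [-15.000, 1.000, 2.000]] (det J = -487.000).
Solving J·Δ = −F gives Δ = (-0.120, 2.281, -1.292).
Then the next iterate is (p, q, r)₁ = (0.380, -0.719, 0.208).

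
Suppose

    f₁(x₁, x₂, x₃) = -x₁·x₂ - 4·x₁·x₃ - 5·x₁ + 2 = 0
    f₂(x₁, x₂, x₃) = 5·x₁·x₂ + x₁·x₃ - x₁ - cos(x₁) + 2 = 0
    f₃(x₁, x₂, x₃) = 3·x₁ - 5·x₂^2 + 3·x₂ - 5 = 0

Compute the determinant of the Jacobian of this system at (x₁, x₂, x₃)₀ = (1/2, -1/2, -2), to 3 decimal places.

J = [[-x₂ - 4·x₃ - 5, -x₁, -4·x₁], [5·x₂ + x₃ + sin(x₁) - 1, 5·x₁, x₁], [3, -10·x₂ + 3, 0]].
At the point, J = [[3.500, -0.500, -2.000], [-5.02057, 2.500, 0.500], [3.000, 8.000, 0.000]].
det J = 80.579.

80.579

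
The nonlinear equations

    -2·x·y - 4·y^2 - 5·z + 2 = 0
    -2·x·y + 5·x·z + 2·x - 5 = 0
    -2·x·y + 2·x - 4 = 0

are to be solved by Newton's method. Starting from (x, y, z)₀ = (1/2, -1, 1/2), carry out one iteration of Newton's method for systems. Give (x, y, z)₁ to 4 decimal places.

At (1/2, -1, 1/2): F = (-3.5000, -1.7500, -2.0000).
Jacobian J = [[-2·y, -2·x - 8·y, -5], [-2·y + 5·z + 2, -2·x, 5·x], [-2·y + 2, -2·x, 0]].
At the point, J = [[2.0000, 7.0000, -5.0000], [6.5000, -1.0000, 2.5000], [4.0000, -1.0000, 0.0000]] (det J = 87.5000).
Solving J·Δ = −F gives Δ = (0.4857, -0.0571, -0.5857).
Then the next iterate is (x, y, z)₁ = (0.9857, -1.0571, -0.0857).

(0.9857, -1.0571, -0.0857)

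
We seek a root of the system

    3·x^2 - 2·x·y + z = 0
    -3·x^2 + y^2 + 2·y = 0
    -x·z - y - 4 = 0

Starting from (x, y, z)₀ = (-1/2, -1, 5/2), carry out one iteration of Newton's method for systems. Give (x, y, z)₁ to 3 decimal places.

(0.083, -3.694, 3.528)

At (-1/2, -1, 5/2): F = (2.250, -1.750, -1.750).
Jacobian J = [[6·x - 2·y, -2·x, 1], [-6·x, 2·y + 2, 0], [-z, -1, -x]].
At the point, J = [[-1.000, 1.000, 1.000], [3.000, 0.000, 0.000], [-2.500, -1.000, 0.500]] (det J = -4.500).
Solving J·Δ = −F gives Δ = (0.583, -2.694, 1.028).
Then the next iterate is (x, y, z)₁ = (0.083, -3.694, 3.528).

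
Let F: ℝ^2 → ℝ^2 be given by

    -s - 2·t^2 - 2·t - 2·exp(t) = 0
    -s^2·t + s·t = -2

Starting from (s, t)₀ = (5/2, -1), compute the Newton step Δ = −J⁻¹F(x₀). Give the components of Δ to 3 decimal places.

(3.722, 5.504)

At (5/2, -1): F = (-3.23576, 5.750).
Jacobian J = [[-1, -4·t - 2·exp(t) - 2], [-2·s·t + t, -s^2 + s]].
At the point, J = [[-1.000, 1.26424], [4.000, -3.750]] (det J = -1.30696).
Solving J·Δ = −F gives Δ = (3.722, 5.504).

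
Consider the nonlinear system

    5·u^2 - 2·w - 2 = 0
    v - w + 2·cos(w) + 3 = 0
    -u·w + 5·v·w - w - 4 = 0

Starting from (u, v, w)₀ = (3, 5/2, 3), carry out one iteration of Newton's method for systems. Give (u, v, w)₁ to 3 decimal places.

At (3, 5/2, 3): F = (37.000, 0.52002, 21.500).
Jacobian J = [[10·u, 0, -2], [0, 1, -2·sin(w) - 1], [-w, 5·w, -u + 5·v - 1]].
At the point, J = [[30.000, 0.000, -2.000], [0.000, 1.000, -1.28224], [-3.000, 15.000, 8.500]] (det J = 826.00801).
Solving J·Δ = −F gives Δ = (-1.275, -1.330, -0.632).
Then the next iterate is (u, v, w)₁ = (1.725, 1.170, 2.368).

(1.725, 1.170, 2.368)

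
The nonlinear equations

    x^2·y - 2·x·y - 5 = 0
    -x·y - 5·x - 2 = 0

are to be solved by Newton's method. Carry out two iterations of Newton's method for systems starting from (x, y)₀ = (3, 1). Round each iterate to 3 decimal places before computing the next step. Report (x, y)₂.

(-12.773, -17.477)

At (3, 1): F = (-2.000, -20.000).
Jacobian J = [[2·x·y - 2·y, x^2 - 2·x], [-y - 5, -x]].
At the point, J = [[4.000, 3.000], [-6.000, -3.000]] (det J = 6.000).
Solving J·Δ = −F gives Δ = (-11.000, 15.333).
Then the next iterate is (x, y)₁ = (-8.000, 16.333).
Round to (-8.000, 16.333) and repeat: F = (1301.640, 168.664), J = [[-293.994, 80.000], [-21.333, 8.000]].
Δ = (-4.773, -33.810), so (x, y)₂ = (-12.773, -17.477).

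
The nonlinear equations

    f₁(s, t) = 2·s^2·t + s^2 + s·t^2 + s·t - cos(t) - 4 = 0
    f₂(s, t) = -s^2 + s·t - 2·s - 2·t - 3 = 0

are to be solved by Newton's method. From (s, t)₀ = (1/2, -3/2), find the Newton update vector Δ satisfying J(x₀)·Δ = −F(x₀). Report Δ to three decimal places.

(0.678, -3.368)

At (1/2, -3/2): F = (-4.19574, -2.000).
Jacobian J = [[4·s·t + 2·s + t^2 + t, 2·s^2 + 2·s·t + s + sin(t)], [-2·s + t - 2, s - 2]].
At the point, J = [[-1.250, -1.49749], [-4.500, -1.500]] (det J = -4.86373).
Solving J·Δ = −F gives Δ = (0.678, -3.368).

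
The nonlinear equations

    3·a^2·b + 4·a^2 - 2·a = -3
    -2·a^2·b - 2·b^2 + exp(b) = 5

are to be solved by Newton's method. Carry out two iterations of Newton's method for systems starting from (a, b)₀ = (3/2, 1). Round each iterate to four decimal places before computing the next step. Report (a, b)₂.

(2.1373, -3.6553)

At (3/2, 1): F = (15.7500, -8.781718).
Jacobian J = [[6·a·b + 8·a - 2, 3·a^2], [-4·a·b, -2·a^2 - 4·b + exp(b)]].
At the point, J = [[19.0000, 6.7500], [-6.0000, -5.781718]] (det J = -69.352645).
Solving J·Δ = −F gives Δ = (-0.4583, -1.0433).
Then the next iterate is (a, b)₁ = (1.0417, -0.0433).
Round to (1.0417, -0.0433) and repeat: F = (5.116196, -3.952153), J = [[6.062966, 3.255417], [0.180422, -1.039454]].
Δ = (1.0956, -3.6120), so (a, b)₂ = (2.1373, -3.6553).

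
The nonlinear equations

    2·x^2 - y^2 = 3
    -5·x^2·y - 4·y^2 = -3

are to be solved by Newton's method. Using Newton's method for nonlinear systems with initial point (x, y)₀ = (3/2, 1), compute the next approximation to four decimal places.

(1.2655, 0.5464)

At (3/2, 1): F = (0.5000, -12.2500).
Jacobian J = [[4·x, -2·y], [-10·x·y, -5·x^2 - 8·y]].
At the point, J = [[6.0000, -2.0000], [-15.0000, -19.2500]] (det J = -145.5000).
Solving J·Δ = −F gives Δ = (-0.2345, -0.4536).
Then the next iterate is (x, y)₁ = (1.2655, 0.5464).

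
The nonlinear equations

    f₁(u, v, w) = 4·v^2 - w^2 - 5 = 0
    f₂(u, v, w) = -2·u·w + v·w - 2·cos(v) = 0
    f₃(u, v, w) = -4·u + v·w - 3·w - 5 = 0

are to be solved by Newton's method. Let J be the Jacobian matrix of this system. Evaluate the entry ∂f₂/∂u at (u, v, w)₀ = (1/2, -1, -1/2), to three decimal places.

∂f₂/∂u = -2·w.
At (1/2, -1, -1/2) this is 1.000.

1.000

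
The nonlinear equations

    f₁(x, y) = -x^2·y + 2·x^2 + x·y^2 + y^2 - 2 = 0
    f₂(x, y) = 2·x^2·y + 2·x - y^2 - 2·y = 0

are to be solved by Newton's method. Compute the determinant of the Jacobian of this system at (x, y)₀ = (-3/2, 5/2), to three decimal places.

-81.125

J = [[-2·x·y + 4·x + y^2, -x^2 + 2·x·y + 2·y], [4·x·y + 2, 2·x^2 - 2·y - 2]].
At the point, J = [[7.750, -4.750], [-13.000, -2.500]].
det J = -81.125.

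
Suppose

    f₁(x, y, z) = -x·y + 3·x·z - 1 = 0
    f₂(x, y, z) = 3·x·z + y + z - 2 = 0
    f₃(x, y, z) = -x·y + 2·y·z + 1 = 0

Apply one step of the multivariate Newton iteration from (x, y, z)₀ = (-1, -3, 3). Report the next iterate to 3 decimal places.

(0.139, 0.583, 4.417)

At (-1, -3, 3): F = (-13.000, -11.000, -20.000).
Jacobian J = [[-y + 3·z, -x, 3·x], [3·z, 1, 3·x + 1], [-y, -x + 2·z, 2·y]].
At the point, J = [[12.000, 1.000, -3.000], [9.000, 1.000, -2.000], [3.000, 7.000, -6.000]] (det J = -36.000).
Solving J·Δ = −F gives Δ = (1.139, 3.583, 1.417).
Then the next iterate is (x, y, z)₁ = (0.139, 0.583, 4.417).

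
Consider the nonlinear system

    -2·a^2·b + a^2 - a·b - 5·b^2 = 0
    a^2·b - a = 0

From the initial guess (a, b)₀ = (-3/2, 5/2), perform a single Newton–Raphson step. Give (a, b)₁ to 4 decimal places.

At (-3/2, 5/2): F = (-36.5000, 7.1250).
Jacobian J = [[-4·a·b + 2·a - b, -2·a^2 - a - 10·b], [2·a·b - 1, a^2]].
At the point, J = [[9.5000, -28.0000], [-8.5000, 2.2500]] (det J = -216.6250).
Solving J·Δ = −F gives Δ = (0.5418, -1.1197).
Then the next iterate is (a, b)₁ = (-0.9582, 1.3803).

(-0.9582, 1.3803)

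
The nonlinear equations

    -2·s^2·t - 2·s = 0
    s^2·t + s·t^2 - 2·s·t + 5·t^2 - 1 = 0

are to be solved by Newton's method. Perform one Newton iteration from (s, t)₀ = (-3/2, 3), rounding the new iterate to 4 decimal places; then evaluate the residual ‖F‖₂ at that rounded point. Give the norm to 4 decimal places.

10.7980

At (-3/2, 3): F = (-10.5000, 46.2500).
Jacobian J = [[-4·s·t - 2, -2·s^2], [2·s·t + t^2 - 2·t, s^2 + 2·s·t - 2·s + 10·t]].
At the point, J = [[16.0000, -4.5000], [-6.0000, 26.2500]] (det J = 393.0000).
Solving J·Δ = −F gives Δ = (0.1718, -1.7226).
Then the next iterate is (s, t)₁ = (-1.3282, 1.2774).
Re-evaluating at (-1.3282, 1.2774): F = (-1.850562, 10.638229), so ‖F‖₂ = 10.7980.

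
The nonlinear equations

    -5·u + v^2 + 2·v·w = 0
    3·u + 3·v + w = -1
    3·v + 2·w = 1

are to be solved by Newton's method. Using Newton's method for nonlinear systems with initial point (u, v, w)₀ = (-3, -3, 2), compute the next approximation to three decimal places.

At (-3, -3, 2): F = (12.000, -15.000, -6.000).
Jacobian J = [[-5, 2·v + 2·w, 2·v], [3, 3, 1], [0, 3, 2]].
At the point, J = [[-5.000, -2.000, -6.000], [3.000, 3.000, 1.000], [0.000, 3.000, 2.000]] (det J = -57.000).
Solving J·Δ = −F gives Δ = (2.632, 2.737, -1.105).
Then the next iterate is (u, v, w)₁ = (-0.368, -0.263, 0.895).

(-0.368, -0.263, 0.895)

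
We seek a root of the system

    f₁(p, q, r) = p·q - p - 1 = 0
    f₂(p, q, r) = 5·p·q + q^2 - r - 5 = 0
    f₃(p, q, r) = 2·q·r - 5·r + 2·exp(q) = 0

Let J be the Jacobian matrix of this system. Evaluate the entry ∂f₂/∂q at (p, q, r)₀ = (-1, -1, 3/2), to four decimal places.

-7.0000

∂f₂/∂q = 5·p + 2·q.
At (-1, -1, 3/2) this is -7.0000.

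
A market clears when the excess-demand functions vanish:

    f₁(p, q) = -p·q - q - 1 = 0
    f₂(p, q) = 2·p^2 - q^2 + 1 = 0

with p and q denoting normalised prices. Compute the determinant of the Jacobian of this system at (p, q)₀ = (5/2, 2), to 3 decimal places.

43.000

J = [[-q, -p - 1], [4·p, -2·q]].
At the point, J = [[-2.000, -3.500], [10.000, -4.000]].
det J = 43.000.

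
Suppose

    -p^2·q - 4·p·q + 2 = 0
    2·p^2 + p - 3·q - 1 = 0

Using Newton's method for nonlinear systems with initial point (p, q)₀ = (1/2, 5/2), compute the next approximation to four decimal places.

(0.6356, 0.1356)

At (1/2, 5/2): F = (-3.6250, -7.5000).
Jacobian J = [[-2·p·q - 4·q, -p^2 - 4·p], [4·p + 1, -3]].
At the point, J = [[-12.5000, -2.2500], [3.0000, -3.0000]] (det J = 44.2500).
Solving J·Δ = −F gives Δ = (0.1356, -2.3644).
Then the next iterate is (p, q)₁ = (0.6356, 0.1356).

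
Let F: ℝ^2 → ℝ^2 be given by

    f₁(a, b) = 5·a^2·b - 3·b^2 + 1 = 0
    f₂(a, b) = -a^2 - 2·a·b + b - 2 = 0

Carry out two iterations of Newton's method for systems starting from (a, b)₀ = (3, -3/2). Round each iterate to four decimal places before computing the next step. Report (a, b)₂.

(0.1408, -1.7864)

At (3, -3/2): F = (-73.2500, -3.5000).
Jacobian J = [[10·a·b, 5·a^2 - 6·b], [-2·a - 2·b, -2·a + 1]].
At the point, J = [[-45.0000, 54.0000], [-3.0000, -5.0000]] (det J = 387.0000).
Solving J·Δ = −F gives Δ = (-1.4348, 0.1609).
Then the next iterate is (a, b)₁ = (1.5652, -1.3391).
Round to (1.5652, -1.3391) and repeat: F = (-20.782544, -1.597032), J = [[-20.959593, 20.283855], [-0.4522, -2.1304]].
Δ = (-1.4244, -0.4473), so (a, b)₂ = (0.1408, -1.7864).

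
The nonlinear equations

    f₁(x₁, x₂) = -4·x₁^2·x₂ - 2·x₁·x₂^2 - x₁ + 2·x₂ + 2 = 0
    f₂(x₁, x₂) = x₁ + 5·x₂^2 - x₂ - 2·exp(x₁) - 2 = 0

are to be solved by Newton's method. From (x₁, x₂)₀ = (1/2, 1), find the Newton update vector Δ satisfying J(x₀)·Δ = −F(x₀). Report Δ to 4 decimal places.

At (1/2, 1): F = (1.5000, -0.797443).
Jacobian J = [[-8·x₁·x₂ - 2·x₂^2 - 1, -4·x₁^2 - 4·x₁·x₂ + 2], [-2·exp(x₁) + 1, 10·x₂ - 1]].
At the point, J = [[-7.0000, -1.0000], [-2.297443, 9.0000]] (det J = -65.297443).
Solving J·Δ = −F gives Δ = (0.1945, 0.1383).

(0.1945, 0.1383)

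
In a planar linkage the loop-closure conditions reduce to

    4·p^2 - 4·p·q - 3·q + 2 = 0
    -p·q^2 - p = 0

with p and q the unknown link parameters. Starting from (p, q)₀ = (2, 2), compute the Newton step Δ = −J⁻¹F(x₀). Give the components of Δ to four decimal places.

(-0.6555, -0.8403)

At (2, 2): F = (-4.0000, -10.0000).
Jacobian J = [[8·p - 4·q, -4·p - 3], [-q^2 - 1, -2·p·q]].
At the point, J = [[8.0000, -11.0000], [-5.0000, -8.0000]] (det J = -119.0000).
Solving J·Δ = −F gives Δ = (-0.6555, -0.8403).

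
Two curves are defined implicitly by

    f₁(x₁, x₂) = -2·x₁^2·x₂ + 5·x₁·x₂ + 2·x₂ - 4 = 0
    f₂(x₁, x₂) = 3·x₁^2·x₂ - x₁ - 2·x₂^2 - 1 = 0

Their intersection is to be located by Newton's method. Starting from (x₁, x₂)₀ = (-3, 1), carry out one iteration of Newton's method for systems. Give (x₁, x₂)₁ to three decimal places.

(-2.838, -0.040)

At (-3, 1): F = (-35.000, 27.000).
Jacobian J = [[-4·x₁·x₂ + 5·x₂, -2·x₁^2 + 5·x₁ + 2], [6·x₁·x₂ - 1, 3·x₁^2 - 4·x₂]].
At the point, J = [[17.000, -31.000], [-19.000, 23.000]] (det J = -198.000).
Solving J·Δ = −F gives Δ = (0.162, -1.040).
Then the next iterate is (x₁, x₂)₁ = (-2.838, -0.040).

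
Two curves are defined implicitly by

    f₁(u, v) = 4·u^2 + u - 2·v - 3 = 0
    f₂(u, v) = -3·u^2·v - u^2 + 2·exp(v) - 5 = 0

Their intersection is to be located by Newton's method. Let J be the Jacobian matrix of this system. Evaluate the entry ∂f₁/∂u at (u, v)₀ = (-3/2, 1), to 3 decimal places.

∂f₁/∂u = 8·u + 1.
At (-3/2, 1) this is -11.000.

-11.000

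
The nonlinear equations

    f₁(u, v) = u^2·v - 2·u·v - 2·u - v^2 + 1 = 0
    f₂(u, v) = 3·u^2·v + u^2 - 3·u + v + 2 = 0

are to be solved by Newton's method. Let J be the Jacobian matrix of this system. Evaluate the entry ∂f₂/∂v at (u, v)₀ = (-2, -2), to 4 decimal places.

13.0000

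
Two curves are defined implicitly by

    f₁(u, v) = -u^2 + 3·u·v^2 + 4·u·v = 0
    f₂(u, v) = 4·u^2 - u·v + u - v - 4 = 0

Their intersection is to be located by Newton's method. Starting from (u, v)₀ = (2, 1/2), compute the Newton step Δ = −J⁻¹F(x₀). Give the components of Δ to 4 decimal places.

At (2, 1/2): F = (1.5000, 12.5000).
Jacobian J = [[-2·u + 3·v^2 + 4·v, 6·u·v + 4·u], [8·u - v + 1, -u - 1]].
At the point, J = [[-1.2500, 14.0000], [16.5000, -3.0000]] (det J = -227.2500).
Solving J·Δ = −F gives Δ = (-0.7899, -0.1777).

(-0.7899, -0.1777)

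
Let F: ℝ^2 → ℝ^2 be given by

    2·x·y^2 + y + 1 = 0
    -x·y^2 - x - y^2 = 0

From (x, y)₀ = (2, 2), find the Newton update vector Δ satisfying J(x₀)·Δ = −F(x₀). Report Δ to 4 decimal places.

(0.9091, -1.5455)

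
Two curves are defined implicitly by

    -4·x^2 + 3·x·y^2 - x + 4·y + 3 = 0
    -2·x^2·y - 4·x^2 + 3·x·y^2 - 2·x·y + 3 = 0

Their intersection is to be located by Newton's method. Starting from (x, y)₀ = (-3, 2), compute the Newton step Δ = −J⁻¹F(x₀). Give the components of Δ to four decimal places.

(1.7143, 0.0625)

At (-3, 2): F = (-58.0000, -93.0000).
Jacobian J = [[-8·x + 3·y^2 - 1, 6·x·y + 4], [-4·x·y - 8·x + 3·y^2 - 2·y, -2·x^2 + 6·x·y - 2·x]].
At the point, J = [[35.0000, -32.0000], [56.0000, -48.0000]] (det J = 112.0000).
Solving J·Δ = −F gives Δ = (1.7143, 0.0625).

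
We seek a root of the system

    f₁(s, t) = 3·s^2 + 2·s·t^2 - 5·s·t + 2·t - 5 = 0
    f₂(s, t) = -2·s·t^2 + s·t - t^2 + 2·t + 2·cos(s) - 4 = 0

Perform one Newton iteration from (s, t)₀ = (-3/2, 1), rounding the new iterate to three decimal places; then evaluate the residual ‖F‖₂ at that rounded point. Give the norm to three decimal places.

1.527

At (-3/2, 1): F = (8.250, -1.35853).
Jacobian J = [[6·s + 2·t^2 - 5·t, 4·s·t - 5·s + 2], [-2·t^2 + t - 2·sin(s), -4·s·t + s - 2·t + 2]].
At the point, J = [[-12.000, 3.500], [0.99499, 4.500]] (det J = -57.48246).
Solving J·Δ = −F gives Δ = (0.729, 0.141).
Then the next iterate is (s, t)₁ = (-0.771, 1.141).
Re-evaluating at (-0.771, 1.141): F = (1.45638, -0.45766), so ‖F‖₂ = 1.527.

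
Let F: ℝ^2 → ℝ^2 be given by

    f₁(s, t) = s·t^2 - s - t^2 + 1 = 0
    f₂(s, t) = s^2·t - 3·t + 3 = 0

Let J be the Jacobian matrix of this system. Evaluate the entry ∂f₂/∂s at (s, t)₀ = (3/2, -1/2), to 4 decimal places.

-1.5000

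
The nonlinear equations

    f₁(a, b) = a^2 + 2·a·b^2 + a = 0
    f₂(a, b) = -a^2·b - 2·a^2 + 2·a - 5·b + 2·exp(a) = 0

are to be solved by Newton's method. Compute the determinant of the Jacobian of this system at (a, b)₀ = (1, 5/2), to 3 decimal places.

-77.366

J = [[2·a + 2·b^2 + 1, 4·a·b], [-2·a·b - 4·a + 2·exp(a) + 2, -a^2 - 5]].
At the point, J = [[15.500, 10.000], [-1.56344, -6.000]].
det J = -77.366.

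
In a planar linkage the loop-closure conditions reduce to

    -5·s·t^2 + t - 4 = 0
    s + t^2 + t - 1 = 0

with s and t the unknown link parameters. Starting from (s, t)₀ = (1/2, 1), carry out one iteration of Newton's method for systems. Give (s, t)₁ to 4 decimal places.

At (1/2, 1): F = (-5.5000, 1.5000).
Jacobian J = [[-5·t^2, -10·s·t + 1], [1, 2·t + 1]].
At the point, J = [[-5.0000, -4.0000], [1.0000, 3.0000]] (det J = -11.0000).
Solving J·Δ = −F gives Δ = (-0.9545, -0.1818).
Then the next iterate is (s, t)₁ = (-0.4545, 0.8182).

(-0.4545, 0.8182)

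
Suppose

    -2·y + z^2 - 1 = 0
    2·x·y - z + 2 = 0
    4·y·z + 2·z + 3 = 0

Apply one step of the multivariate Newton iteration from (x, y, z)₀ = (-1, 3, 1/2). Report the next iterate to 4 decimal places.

At (-1, 3, 1/2): F = (-6.7500, -4.5000, 10.0000).
Jacobian J = [[0, -2, 2·z], [2·y, 2·x, -1], [0, 4·z, 4·y + 2]].
At the point, J = [[0.0000, -2.0000, 1.0000], [6.0000, -2.0000, -1.0000], [0.0000, 2.0000, 14.0000]] (det J = 180.0000).
Solving J·Δ = −F gives Δ = (-0.4472, -3.4833, -0.2167).
Then the next iterate is (x, y, z)₁ = (-1.4472, -0.4833, 0.2833).

(-1.4472, -0.4833, 0.2833)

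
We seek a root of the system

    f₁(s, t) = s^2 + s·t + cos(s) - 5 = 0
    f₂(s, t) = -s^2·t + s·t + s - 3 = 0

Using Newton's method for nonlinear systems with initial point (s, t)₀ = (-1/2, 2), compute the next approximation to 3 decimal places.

(-1.330, -10.201)

At (-1/2, 2): F = (-4.87242, -5.000).
Jacobian J = [[2·s + t - sin(s), s], [-2·s·t + t + 1, -s^2 + s]].
At the point, J = [[1.47943, -0.500], [5.000, -0.750]] (det J = 1.39043).
Solving J·Δ = −F gives Δ = (-0.830, -12.201).
Then the next iterate is (s, t)₁ = (-1.330, -10.201).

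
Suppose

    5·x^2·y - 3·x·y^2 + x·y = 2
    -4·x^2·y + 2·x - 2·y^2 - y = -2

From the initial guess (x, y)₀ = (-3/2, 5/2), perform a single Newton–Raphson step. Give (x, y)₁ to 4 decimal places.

(-6.8866, -8.0436)

At (-3/2, 5/2): F = (50.5000, -38.5000).
Jacobian J = [[10·x·y - 3·y^2 + y, 5·x^2 - 6·x·y + x], [-8·x·y + 2, -4·x^2 - 4·y - 1]].
At the point, J = [[-53.7500, 32.2500], [32.0000, -20.0000]] (det J = 43.0000).
Solving J·Δ = −F gives Δ = (-5.3866, -10.5436).
Then the next iterate is (x, y)₁ = (-6.8866, -8.0436).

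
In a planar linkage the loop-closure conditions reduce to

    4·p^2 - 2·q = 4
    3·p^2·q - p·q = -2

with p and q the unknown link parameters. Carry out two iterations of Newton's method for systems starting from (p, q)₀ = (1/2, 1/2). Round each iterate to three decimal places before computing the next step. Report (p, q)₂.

At (1/2, 1/2): F = (-4.000, 2.125).
Jacobian J = [[8·p, -2], [6·p·q - q, 3·p^2 - p]].
At the point, J = [[4.000, -2.000], [1.000, 0.250]] (det J = 3.000).
Solving J·Δ = −F gives Δ = (-1.083, -4.167).
Then the next iterate is (p, q)₁ = (-0.583, -3.667).
Round to (-0.583, -3.667) and repeat: F = (4.69356, -3.87698), J = [[-4.664, -2.000], [16.49417, 1.60267]].
Δ = (0.009, 2.326), so (p, q)₂ = (-0.574, -1.341).

(-0.574, -1.341)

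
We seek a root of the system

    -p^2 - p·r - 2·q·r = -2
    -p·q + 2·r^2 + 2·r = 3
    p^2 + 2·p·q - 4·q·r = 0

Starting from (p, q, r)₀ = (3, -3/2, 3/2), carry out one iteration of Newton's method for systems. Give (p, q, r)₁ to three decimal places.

At (3, -3/2, 3/2): F = (-7.000, 9.000, 9.000).
Jacobian J = [[-2·p - r, -2·r, -p - 2·q], [-q, -p, 4·r + 2], [2·p + 2·q, 2·p - 4·r, -4·q]].
At the point, J = [[-7.500, -3.000, 0.000], [1.500, -3.000, 8.000], [3.000, 0.000, 6.000]] (det J = 90.000).
Solving J·Δ = −F gives Δ = (-0.800, -0.333, -1.100).
Then the next iterate is (p, q, r)₁ = (2.200, -1.833, 0.400).

(2.200, -1.833, 0.400)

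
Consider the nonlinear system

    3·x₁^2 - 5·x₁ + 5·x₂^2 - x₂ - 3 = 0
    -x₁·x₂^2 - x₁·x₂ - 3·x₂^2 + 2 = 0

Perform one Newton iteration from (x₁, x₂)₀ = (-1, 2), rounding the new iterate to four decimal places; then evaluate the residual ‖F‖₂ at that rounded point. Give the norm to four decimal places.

At (-1, 2): F = (23.0000, -4.0000).
Jacobian J = [[6·x₁ - 5, 10·x₂ - 1], [-x₂^2 - x₂, -2·x₁·x₂ - x₁ - 6·x₂]].
At the point, J = [[-11.0000, 19.0000], [-6.0000, -7.0000]] (det J = 191.0000).
Solving J·Δ = −F gives Δ = (0.4450, -0.9529).
Then the next iterate is (x₁, x₂)₁ = (-0.5550, 1.0471).
Re-evaluating at (-0.5550, 1.0471): F = (5.134067, -0.099603), so ‖F‖₂ = 5.1350.

5.1350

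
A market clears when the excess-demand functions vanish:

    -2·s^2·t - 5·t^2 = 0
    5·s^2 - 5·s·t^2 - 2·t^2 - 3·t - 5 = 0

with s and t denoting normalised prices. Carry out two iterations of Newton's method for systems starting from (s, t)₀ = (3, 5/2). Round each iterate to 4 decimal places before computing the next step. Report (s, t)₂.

(0.9859, 0.9586)

At (3, 5/2): F = (-76.2500, -73.7500).
Jacobian J = [[-4·s·t, -2·s^2 - 10·t], [10·s - 5·t^2, -10·s·t - 4·t - 3]].
At the point, J = [[-30.0000, -43.0000], [-1.2500, -88.0000]] (det J = 2586.2500).
Solving J·Δ = −F gives Δ = (-1.3683, -0.8186).
Then the next iterate is (s, t)₁ = (1.6317, 1.6814).
Round to (1.6317, 1.6814) and repeat: F = (-23.088799, -25.451131), J = [[-10.974162, -22.138890], [2.181470, -37.161004]].
Δ = (-0.6458, -0.7228), so (s, t)₂ = (0.9859, 0.9586).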